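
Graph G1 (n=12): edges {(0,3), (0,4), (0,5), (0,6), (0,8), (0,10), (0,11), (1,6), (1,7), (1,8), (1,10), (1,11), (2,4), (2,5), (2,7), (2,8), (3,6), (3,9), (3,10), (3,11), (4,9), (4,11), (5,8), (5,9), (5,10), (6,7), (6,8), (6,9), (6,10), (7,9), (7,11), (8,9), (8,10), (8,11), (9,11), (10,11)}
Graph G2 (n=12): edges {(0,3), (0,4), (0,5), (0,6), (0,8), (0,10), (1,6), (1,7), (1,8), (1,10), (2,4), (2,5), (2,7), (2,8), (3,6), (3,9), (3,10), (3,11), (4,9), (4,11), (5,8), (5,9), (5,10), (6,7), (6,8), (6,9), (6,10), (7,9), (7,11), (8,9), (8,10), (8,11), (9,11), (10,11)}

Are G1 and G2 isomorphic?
No, not isomorphic

The graphs are NOT isomorphic.

Counting edges: G1 has 36 edge(s); G2 has 34 edge(s).
Edge count is an isomorphism invariant (a bijection on vertices induces a bijection on edges), so differing edge counts rule out isomorphism.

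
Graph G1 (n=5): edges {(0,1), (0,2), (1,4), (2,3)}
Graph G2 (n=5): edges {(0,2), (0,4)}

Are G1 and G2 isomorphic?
No, not isomorphic

The graphs are NOT isomorphic.

Degrees in G1: deg(0)=2, deg(1)=2, deg(2)=2, deg(3)=1, deg(4)=1.
Sorted degree sequence of G1: [2, 2, 2, 1, 1].
Degrees in G2: deg(0)=2, deg(1)=0, deg(2)=1, deg(3)=0, deg(4)=1.
Sorted degree sequence of G2: [2, 1, 1, 0, 0].
The (sorted) degree sequence is an isomorphism invariant, so since G1 and G2 have different degree sequences they cannot be isomorphic.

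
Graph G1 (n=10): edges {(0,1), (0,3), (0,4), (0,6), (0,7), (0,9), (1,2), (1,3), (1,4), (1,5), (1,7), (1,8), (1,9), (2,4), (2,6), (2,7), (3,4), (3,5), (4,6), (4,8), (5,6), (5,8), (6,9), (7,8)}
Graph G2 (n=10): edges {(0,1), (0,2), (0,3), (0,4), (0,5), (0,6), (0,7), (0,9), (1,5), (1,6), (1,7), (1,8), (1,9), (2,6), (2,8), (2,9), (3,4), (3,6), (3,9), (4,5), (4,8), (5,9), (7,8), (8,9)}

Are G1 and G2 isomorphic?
Yes, isomorphic

The graphs are isomorphic.
One valid mapping φ: V(G1) → V(G2): 0→1, 1→0, 2→2, 3→5, 4→9, 5→4, 6→8, 7→6, 8→3, 9→7

Verify φ preserves adjacency — for each edge of G1, its image is an edge of G2:
  (0,1) → (φ(0),φ(1)) = (0,1) ∈ E(G2) ✓
  (0,3) → (φ(0),φ(3)) = (1,5) ∈ E(G2) ✓
  (0,4) → (φ(0),φ(4)) = (1,9) ∈ E(G2) ✓
  (0,6) → (φ(0),φ(6)) = (1,8) ∈ E(G2) ✓
  (0,7) → (φ(0),φ(7)) = (1,6) ∈ E(G2) ✓
  (0,9) → (φ(0),φ(9)) = (1,7) ∈ E(G2) ✓
  (1,2) → (φ(1),φ(2)) = (0,2) ∈ E(G2) ✓
  (1,3) → (φ(1),φ(3)) = (0,5) ∈ E(G2) ✓
  (1,4) → (φ(1),φ(4)) = (0,9) ∈ E(G2) ✓
  (1,5) → (φ(1),φ(5)) = (0,4) ∈ E(G2) ✓
  (1,7) → (φ(1),φ(7)) = (0,6) ∈ E(G2) ✓
  (1,8) → (φ(1),φ(8)) = (0,3) ∈ E(G2) ✓
  (1,9) → (φ(1),φ(9)) = (0,7) ∈ E(G2) ✓
  (2,4) → (φ(2),φ(4)) = (2,9) ∈ E(G2) ✓
  (2,6) → (φ(2),φ(6)) = (2,8) ∈ E(G2) ✓
  (2,7) → (φ(2),φ(7)) = (2,6) ∈ E(G2) ✓
  (3,4) → (φ(3),φ(4)) = (5,9) ∈ E(G2) ✓
  (3,5) → (φ(3),φ(5)) = (4,5) ∈ E(G2) ✓
  (4,6) → (φ(4),φ(6)) = (8,9) ∈ E(G2) ✓
  (4,8) → (φ(4),φ(8)) = (3,9) ∈ E(G2) ✓
  (5,6) → (φ(5),φ(6)) = (4,8) ∈ E(G2) ✓
  (5,8) → (φ(5),φ(8)) = (3,4) ∈ E(G2) ✓
  (6,9) → (φ(6),φ(9)) = (7,8) ∈ E(G2) ✓
  (7,8) → (φ(7),φ(8)) = (3,6) ∈ E(G2) ✓
All 24 edges of G1 map to edges of G2, and |E(G1)| = |E(G2)| = 24, so φ is a bijection on edges as well as vertices. Hence G1 ≅ G2.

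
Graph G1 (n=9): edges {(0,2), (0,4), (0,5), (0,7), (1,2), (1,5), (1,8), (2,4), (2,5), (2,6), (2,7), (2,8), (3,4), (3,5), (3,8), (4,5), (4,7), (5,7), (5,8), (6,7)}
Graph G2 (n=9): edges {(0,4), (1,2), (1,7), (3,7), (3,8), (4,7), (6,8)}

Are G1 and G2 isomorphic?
No, not isomorphic

The graphs are NOT isomorphic.

Connected components of G1: 1 component(s) with vertex sets [[0, 1, 2, 3, 4, 5, 6, 7, 8]], sizes [9].
Connected components of G2: 2 component(s) with vertex sets [[5], [0, 1, 2, 3, 4, 6, 7, 8]], sizes [1, 8].
The number of connected components (and the multiset of component sizes) is an isomorphism invariant — an isomorphism maps each component of G1 bijectively onto a component of G2. Since G1 has 1 component(s) and G2 has 2, they cannot be isomorphic.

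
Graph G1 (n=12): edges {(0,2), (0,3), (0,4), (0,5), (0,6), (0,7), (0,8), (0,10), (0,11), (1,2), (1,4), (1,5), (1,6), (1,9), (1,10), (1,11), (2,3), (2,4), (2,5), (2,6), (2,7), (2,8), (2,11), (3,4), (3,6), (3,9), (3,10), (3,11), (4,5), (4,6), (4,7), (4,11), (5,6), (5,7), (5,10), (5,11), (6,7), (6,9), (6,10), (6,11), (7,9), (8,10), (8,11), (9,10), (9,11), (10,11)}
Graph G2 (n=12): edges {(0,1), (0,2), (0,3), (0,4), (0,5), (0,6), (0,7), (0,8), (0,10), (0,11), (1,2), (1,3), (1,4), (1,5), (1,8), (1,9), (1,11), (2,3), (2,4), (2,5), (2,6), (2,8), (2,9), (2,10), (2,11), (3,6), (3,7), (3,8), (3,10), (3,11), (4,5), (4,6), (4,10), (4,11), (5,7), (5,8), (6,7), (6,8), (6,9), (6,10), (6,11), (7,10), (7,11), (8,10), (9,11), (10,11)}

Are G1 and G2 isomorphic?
Yes, isomorphic

The graphs are isomorphic.
One valid mapping φ: V(G1) → V(G2): 0→11, 1→8, 2→6, 3→4, 4→10, 5→3, 6→0, 7→7, 8→9, 9→5, 10→1, 11→2

Verify φ preserves adjacency — for each edge of G1, its image is an edge of G2:
  (0,2) → (φ(0),φ(2)) = (6,11) ∈ E(G2) ✓
  (0,3) → (φ(0),φ(3)) = (4,11) ∈ E(G2) ✓
  (0,4) → (φ(0),φ(4)) = (10,11) ∈ E(G2) ✓
  (0,5) → (φ(0),φ(5)) = (3,11) ∈ E(G2) ✓
  (0,6) → (φ(0),φ(6)) = (0,11) ∈ E(G2) ✓
  (0,7) → (φ(0),φ(7)) = (7,11) ∈ E(G2) ✓
  (0,8) → (φ(0),φ(8)) = (9,11) ∈ E(G2) ✓
  (0,10) → (φ(0),φ(10)) = (1,11) ∈ E(G2) ✓
  (0,11) → (φ(0),φ(11)) = (2,11) ∈ E(G2) ✓
  (1,2) → (φ(1),φ(2)) = (6,8) ∈ E(G2) ✓
  (1,4) → (φ(1),φ(4)) = (8,10) ∈ E(G2) ✓
  (1,5) → (φ(1),φ(5)) = (3,8) ∈ E(G2) ✓
  (1,6) → (φ(1),φ(6)) = (0,8) ∈ E(G2) ✓
  (1,9) → (φ(1),φ(9)) = (5,8) ∈ E(G2) ✓
  (1,10) → (φ(1),φ(10)) = (1,8) ∈ E(G2) ✓
  (1,11) → (φ(1),φ(11)) = (2,8) ∈ E(G2) ✓
  (2,3) → (φ(2),φ(3)) = (4,6) ∈ E(G2) ✓
  (2,4) → (φ(2),φ(4)) = (6,10) ∈ E(G2) ✓
  (2,5) → (φ(2),φ(5)) = (3,6) ∈ E(G2) ✓
  (2,6) → (φ(2),φ(6)) = (0,6) ∈ E(G2) ✓
  (2,7) → (φ(2),φ(7)) = (6,7) ∈ E(G2) ✓
  (2,8) → (φ(2),φ(8)) = (6,9) ∈ E(G2) ✓
  (2,11) → (φ(2),φ(11)) = (2,6) ∈ E(G2) ✓
  (3,4) → (φ(3),φ(4)) = (4,10) ∈ E(G2) ✓
  (3,6) → (φ(3),φ(6)) = (0,4) ∈ E(G2) ✓
  (3,9) → (φ(3),φ(9)) = (4,5) ∈ E(G2) ✓
  (3,10) → (φ(3),φ(10)) = (1,4) ∈ E(G2) ✓
  (3,11) → (φ(3),φ(11)) = (2,4) ∈ E(G2) ✓
  (4,5) → (φ(4),φ(5)) = (3,10) ∈ E(G2) ✓
  (4,6) → (φ(4),φ(6)) = (0,10) ∈ E(G2) ✓
  (4,7) → (φ(4),φ(7)) = (7,10) ∈ E(G2) ✓
  (4,11) → (φ(4),φ(11)) = (2,10) ∈ E(G2) ✓
  (5,6) → (φ(5),φ(6)) = (0,3) ∈ E(G2) ✓
  (5,7) → (φ(5),φ(7)) = (3,7) ∈ E(G2) ✓
  (5,10) → (φ(5),φ(10)) = (1,3) ∈ E(G2) ✓
  (5,11) → (φ(5),φ(11)) = (2,3) ∈ E(G2) ✓
  (6,7) → (φ(6),φ(7)) = (0,7) ∈ E(G2) ✓
  (6,9) → (φ(6),φ(9)) = (0,5) ∈ E(G2) ✓
  (6,10) → (φ(6),φ(10)) = (0,1) ∈ E(G2) ✓
  (6,11) → (φ(6),φ(11)) = (0,2) ∈ E(G2) ✓
  (7,9) → (φ(7),φ(9)) = (5,7) ∈ E(G2) ✓
  (8,10) → (φ(8),φ(10)) = (1,9) ∈ E(G2) ✓
  (8,11) → (φ(8),φ(11)) = (2,9) ∈ E(G2) ✓
  (9,10) → (φ(9),φ(10)) = (1,5) ∈ E(G2) ✓
  (9,11) → (φ(9),φ(11)) = (2,5) ∈ E(G2) ✓
  (10,11) → (φ(10),φ(11)) = (1,2) ∈ E(G2) ✓
All 46 edges of G1 map to edges of G2, and |E(G1)| = |E(G2)| = 46, so φ is a bijection on edges as well as vertices. Hence G1 ≅ G2.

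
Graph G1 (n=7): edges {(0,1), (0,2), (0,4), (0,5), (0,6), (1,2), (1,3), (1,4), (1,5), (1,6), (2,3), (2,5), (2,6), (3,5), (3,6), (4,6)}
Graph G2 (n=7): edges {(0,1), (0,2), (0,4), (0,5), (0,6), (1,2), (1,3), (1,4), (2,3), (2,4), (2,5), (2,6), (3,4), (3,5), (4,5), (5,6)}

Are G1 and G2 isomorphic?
Yes, isomorphic

The graphs are isomorphic.
One valid mapping φ: V(G1) → V(G2): 0→0, 1→2, 2→4, 3→3, 4→6, 5→1, 6→5

Verify φ preserves adjacency — for each edge of G1, its image is an edge of G2:
  (0,1) → (φ(0),φ(1)) = (0,2) ∈ E(G2) ✓
  (0,2) → (φ(0),φ(2)) = (0,4) ∈ E(G2) ✓
  (0,4) → (φ(0),φ(4)) = (0,6) ∈ E(G2) ✓
  (0,5) → (φ(0),φ(5)) = (0,1) ∈ E(G2) ✓
  (0,6) → (φ(0),φ(6)) = (0,5) ∈ E(G2) ✓
  (1,2) → (φ(1),φ(2)) = (2,4) ∈ E(G2) ✓
  (1,3) → (φ(1),φ(3)) = (2,3) ∈ E(G2) ✓
  (1,4) → (φ(1),φ(4)) = (2,6) ∈ E(G2) ✓
  (1,5) → (φ(1),φ(5)) = (1,2) ∈ E(G2) ✓
  (1,6) → (φ(1),φ(6)) = (2,5) ∈ E(G2) ✓
  (2,3) → (φ(2),φ(3)) = (3,4) ∈ E(G2) ✓
  (2,5) → (φ(2),φ(5)) = (1,4) ∈ E(G2) ✓
  (2,6) → (φ(2),φ(6)) = (4,5) ∈ E(G2) ✓
  (3,5) → (φ(3),φ(5)) = (1,3) ∈ E(G2) ✓
  (3,6) → (φ(3),φ(6)) = (3,5) ∈ E(G2) ✓
  (4,6) → (φ(4),φ(6)) = (5,6) ∈ E(G2) ✓
All 16 edges of G1 map to edges of G2, and |E(G1)| = |E(G2)| = 16, so φ is a bijection on edges as well as vertices. Hence G1 ≅ G2.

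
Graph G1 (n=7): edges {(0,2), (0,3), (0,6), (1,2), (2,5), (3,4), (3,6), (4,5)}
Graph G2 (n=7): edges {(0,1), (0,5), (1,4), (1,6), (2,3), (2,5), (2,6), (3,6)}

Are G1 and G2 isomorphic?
Yes, isomorphic

The graphs are isomorphic.
One valid mapping φ: V(G1) → V(G2): 0→6, 1→4, 2→1, 3→2, 4→5, 5→0, 6→3

Verify φ preserves adjacency — for each edge of G1, its image is an edge of G2:
  (0,2) → (φ(0),φ(2)) = (1,6) ∈ E(G2) ✓
  (0,3) → (φ(0),φ(3)) = (2,6) ∈ E(G2) ✓
  (0,6) → (φ(0),φ(6)) = (3,6) ∈ E(G2) ✓
  (1,2) → (φ(1),φ(2)) = (1,4) ∈ E(G2) ✓
  (2,5) → (φ(2),φ(5)) = (0,1) ∈ E(G2) ✓
  (3,4) → (φ(3),φ(4)) = (2,5) ∈ E(G2) ✓
  (3,6) → (φ(3),φ(6)) = (2,3) ∈ E(G2) ✓
  (4,5) → (φ(4),φ(5)) = (0,5) ∈ E(G2) ✓
All 8 edges of G1 map to edges of G2, and |E(G1)| = |E(G2)| = 8, so φ is a bijection on edges as well as vertices. Hence G1 ≅ G2.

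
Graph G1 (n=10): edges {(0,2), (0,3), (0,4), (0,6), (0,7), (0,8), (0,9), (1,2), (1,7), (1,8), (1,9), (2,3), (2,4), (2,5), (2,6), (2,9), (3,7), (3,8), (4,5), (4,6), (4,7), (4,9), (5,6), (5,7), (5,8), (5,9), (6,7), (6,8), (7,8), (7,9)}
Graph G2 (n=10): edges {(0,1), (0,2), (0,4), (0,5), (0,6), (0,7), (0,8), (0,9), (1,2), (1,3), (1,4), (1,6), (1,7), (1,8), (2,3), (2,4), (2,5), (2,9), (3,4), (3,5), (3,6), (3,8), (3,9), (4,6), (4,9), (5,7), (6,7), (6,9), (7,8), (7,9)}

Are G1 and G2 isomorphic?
Yes, isomorphic

The graphs are isomorphic.
One valid mapping φ: V(G1) → V(G2): 0→1, 1→5, 2→3, 3→8, 4→4, 5→9, 6→6, 7→0, 8→7, 9→2

Verify φ preserves adjacency — for each edge of G1, its image is an edge of G2:
  (0,2) → (φ(0),φ(2)) = (1,3) ∈ E(G2) ✓
  (0,3) → (φ(0),φ(3)) = (1,8) ∈ E(G2) ✓
  (0,4) → (φ(0),φ(4)) = (1,4) ∈ E(G2) ✓
  (0,6) → (φ(0),φ(6)) = (1,6) ∈ E(G2) ✓
  (0,7) → (φ(0),φ(7)) = (0,1) ∈ E(G2) ✓
  (0,8) → (φ(0),φ(8)) = (1,7) ∈ E(G2) ✓
  (0,9) → (φ(0),φ(9)) = (1,2) ∈ E(G2) ✓
  (1,2) → (φ(1),φ(2)) = (3,5) ∈ E(G2) ✓
  (1,7) → (φ(1),φ(7)) = (0,5) ∈ E(G2) ✓
  (1,8) → (φ(1),φ(8)) = (5,7) ∈ E(G2) ✓
  (1,9) → (φ(1),φ(9)) = (2,5) ∈ E(G2) ✓
  (2,3) → (φ(2),φ(3)) = (3,8) ∈ E(G2) ✓
  (2,4) → (φ(2),φ(4)) = (3,4) ∈ E(G2) ✓
  (2,5) → (φ(2),φ(5)) = (3,9) ∈ E(G2) ✓
  (2,6) → (φ(2),φ(6)) = (3,6) ∈ E(G2) ✓
  (2,9) → (φ(2),φ(9)) = (2,3) ∈ E(G2) ✓
  (3,7) → (φ(3),φ(7)) = (0,8) ∈ E(G2) ✓
  (3,8) → (φ(3),φ(8)) = (7,8) ∈ E(G2) ✓
  (4,5) → (φ(4),φ(5)) = (4,9) ∈ E(G2) ✓
  (4,6) → (φ(4),φ(6)) = (4,6) ∈ E(G2) ✓
  (4,7) → (φ(4),φ(7)) = (0,4) ∈ E(G2) ✓
  (4,9) → (φ(4),φ(9)) = (2,4) ∈ E(G2) ✓
  (5,6) → (φ(5),φ(6)) = (6,9) ∈ E(G2) ✓
  (5,7) → (φ(5),φ(7)) = (0,9) ∈ E(G2) ✓
  (5,8) → (φ(5),φ(8)) = (7,9) ∈ E(G2) ✓
  (5,9) → (φ(5),φ(9)) = (2,9) ∈ E(G2) ✓
  (6,7) → (φ(6),φ(7)) = (0,6) ∈ E(G2) ✓
  (6,8) → (φ(6),φ(8)) = (6,7) ∈ E(G2) ✓
  (7,8) → (φ(7),φ(8)) = (0,7) ∈ E(G2) ✓
  (7,9) → (φ(7),φ(9)) = (0,2) ∈ E(G2) ✓
All 30 edges of G1 map to edges of G2, and |E(G1)| = |E(G2)| = 30, so φ is a bijection on edges as well as vertices. Hence G1 ≅ G2.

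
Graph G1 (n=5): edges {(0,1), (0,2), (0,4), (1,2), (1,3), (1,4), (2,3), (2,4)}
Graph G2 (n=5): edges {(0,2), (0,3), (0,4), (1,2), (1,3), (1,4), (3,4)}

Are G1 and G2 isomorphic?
No, not isomorphic

The graphs are NOT isomorphic.

Degrees in G1: deg(0)=3, deg(1)=4, deg(2)=4, deg(3)=2, deg(4)=3.
Sorted degree sequence of G1: [4, 4, 3, 3, 2].
Degrees in G2: deg(0)=3, deg(1)=3, deg(2)=2, deg(3)=3, deg(4)=3.
Sorted degree sequence of G2: [3, 3, 3, 3, 2].
The (sorted) degree sequence is an isomorphism invariant, so since G1 and G2 have different degree sequences they cannot be isomorphic.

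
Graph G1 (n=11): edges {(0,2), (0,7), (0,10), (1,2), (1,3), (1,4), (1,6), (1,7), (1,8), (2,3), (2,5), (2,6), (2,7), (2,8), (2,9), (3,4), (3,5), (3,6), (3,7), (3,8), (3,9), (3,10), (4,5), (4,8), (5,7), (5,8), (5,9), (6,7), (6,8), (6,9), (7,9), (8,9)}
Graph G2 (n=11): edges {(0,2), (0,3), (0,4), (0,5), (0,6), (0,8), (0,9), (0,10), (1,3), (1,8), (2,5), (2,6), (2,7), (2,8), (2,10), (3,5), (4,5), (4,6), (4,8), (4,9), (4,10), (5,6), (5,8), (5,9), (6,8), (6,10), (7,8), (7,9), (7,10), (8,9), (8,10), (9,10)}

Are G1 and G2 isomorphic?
Yes, isomorphic

The graphs are isomorphic.
One valid mapping φ: V(G1) → V(G2): 0→3, 1→2, 2→0, 3→8, 4→7, 5→9, 6→6, 7→5, 8→10, 9→4, 10→1

Verify φ preserves adjacency — for each edge of G1, its image is an edge of G2:
  (0,2) → (φ(0),φ(2)) = (0,3) ∈ E(G2) ✓
  (0,7) → (φ(0),φ(7)) = (3,5) ∈ E(G2) ✓
  (0,10) → (φ(0),φ(10)) = (1,3) ∈ E(G2) ✓
  (1,2) → (φ(1),φ(2)) = (0,2) ∈ E(G2) ✓
  (1,3) → (φ(1),φ(3)) = (2,8) ∈ E(G2) ✓
  (1,4) → (φ(1),φ(4)) = (2,7) ∈ E(G2) ✓
  (1,6) → (φ(1),φ(6)) = (2,6) ∈ E(G2) ✓
  (1,7) → (φ(1),φ(7)) = (2,5) ∈ E(G2) ✓
  (1,8) → (φ(1),φ(8)) = (2,10) ∈ E(G2) ✓
  (2,3) → (φ(2),φ(3)) = (0,8) ∈ E(G2) ✓
  (2,5) → (φ(2),φ(5)) = (0,9) ∈ E(G2) ✓
  (2,6) → (φ(2),φ(6)) = (0,6) ∈ E(G2) ✓
  (2,7) → (φ(2),φ(7)) = (0,5) ∈ E(G2) ✓
  (2,8) → (φ(2),φ(8)) = (0,10) ∈ E(G2) ✓
  (2,9) → (φ(2),φ(9)) = (0,4) ∈ E(G2) ✓
  (3,4) → (φ(3),φ(4)) = (7,8) ∈ E(G2) ✓
  (3,5) → (φ(3),φ(5)) = (8,9) ∈ E(G2) ✓
  (3,6) → (φ(3),φ(6)) = (6,8) ∈ E(G2) ✓
  (3,7) → (φ(3),φ(7)) = (5,8) ∈ E(G2) ✓
  (3,8) → (φ(3),φ(8)) = (8,10) ∈ E(G2) ✓
  (3,9) → (φ(3),φ(9)) = (4,8) ∈ E(G2) ✓
  (3,10) → (φ(3),φ(10)) = (1,8) ∈ E(G2) ✓
  (4,5) → (φ(4),φ(5)) = (7,9) ∈ E(G2) ✓
  (4,8) → (φ(4),φ(8)) = (7,10) ∈ E(G2) ✓
  (5,7) → (φ(5),φ(7)) = (5,9) ∈ E(G2) ✓
  (5,8) → (φ(5),φ(8)) = (9,10) ∈ E(G2) ✓
  (5,9) → (φ(5),φ(9)) = (4,9) ∈ E(G2) ✓
  (6,7) → (φ(6),φ(7)) = (5,6) ∈ E(G2) ✓
  (6,8) → (φ(6),φ(8)) = (6,10) ∈ E(G2) ✓
  (6,9) → (φ(6),φ(9)) = (4,6) ∈ E(G2) ✓
  (7,9) → (φ(7),φ(9)) = (4,5) ∈ E(G2) ✓
  (8,9) → (φ(8),φ(9)) = (4,10) ∈ E(G2) ✓
All 32 edges of G1 map to edges of G2, and |E(G1)| = |E(G2)| = 32, so φ is a bijection on edges as well as vertices. Hence G1 ≅ G2.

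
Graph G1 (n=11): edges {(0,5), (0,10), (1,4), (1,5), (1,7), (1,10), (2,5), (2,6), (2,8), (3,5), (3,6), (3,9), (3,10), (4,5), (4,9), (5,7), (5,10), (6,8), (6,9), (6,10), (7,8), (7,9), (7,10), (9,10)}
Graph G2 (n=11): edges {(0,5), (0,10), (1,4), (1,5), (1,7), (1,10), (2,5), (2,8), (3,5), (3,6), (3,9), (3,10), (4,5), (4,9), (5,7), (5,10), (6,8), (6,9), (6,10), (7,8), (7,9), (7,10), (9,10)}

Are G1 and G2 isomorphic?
No, not isomorphic

The graphs are NOT isomorphic.

Counting edges: G1 has 24 edge(s); G2 has 23 edge(s).
Edge count is an isomorphism invariant (a bijection on vertices induces a bijection on edges), so differing edge counts rule out isomorphism.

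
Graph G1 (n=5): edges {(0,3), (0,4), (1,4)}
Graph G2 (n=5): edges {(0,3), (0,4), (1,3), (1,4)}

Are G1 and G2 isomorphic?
No, not isomorphic

The graphs are NOT isomorphic.

Counting edges: G1 has 3 edge(s); G2 has 4 edge(s).
Edge count is an isomorphism invariant (a bijection on vertices induces a bijection on edges), so differing edge counts rule out isomorphism.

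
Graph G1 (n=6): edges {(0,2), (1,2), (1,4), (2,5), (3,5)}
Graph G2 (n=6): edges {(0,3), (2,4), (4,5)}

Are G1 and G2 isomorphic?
No, not isomorphic

The graphs are NOT isomorphic.

Connected components of G1: 1 component(s) with vertex sets [[0, 1, 2, 3, 4, 5]], sizes [6].
Connected components of G2: 3 component(s) with vertex sets [[1], [0, 3], [2, 4, 5]], sizes [1, 2, 3].
The number of connected components (and the multiset of component sizes) is an isomorphism invariant — an isomorphism maps each component of G1 bijectively onto a component of G2. Since G1 has 1 component(s) and G2 has 3, they cannot be isomorphic.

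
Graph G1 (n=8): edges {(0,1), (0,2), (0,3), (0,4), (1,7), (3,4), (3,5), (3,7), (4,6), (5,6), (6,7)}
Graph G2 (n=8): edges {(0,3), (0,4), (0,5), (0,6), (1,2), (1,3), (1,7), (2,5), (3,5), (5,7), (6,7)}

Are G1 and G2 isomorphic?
Yes, isomorphic

The graphs are isomorphic.
One valid mapping φ: V(G1) → V(G2): 0→0, 1→6, 2→4, 3→5, 4→3, 5→2, 6→1, 7→7

Verify φ preserves adjacency — for each edge of G1, its image is an edge of G2:
  (0,1) → (φ(0),φ(1)) = (0,6) ∈ E(G2) ✓
  (0,2) → (φ(0),φ(2)) = (0,4) ∈ E(G2) ✓
  (0,3) → (φ(0),φ(3)) = (0,5) ∈ E(G2) ✓
  (0,4) → (φ(0),φ(4)) = (0,3) ∈ E(G2) ✓
  (1,7) → (φ(1),φ(7)) = (6,7) ∈ E(G2) ✓
  (3,4) → (φ(3),φ(4)) = (3,5) ∈ E(G2) ✓
  (3,5) → (φ(3),φ(5)) = (2,5) ∈ E(G2) ✓
  (3,7) → (φ(3),φ(7)) = (5,7) ∈ E(G2) ✓
  (4,6) → (φ(4),φ(6)) = (1,3) ∈ E(G2) ✓
  (5,6) → (φ(5),φ(6)) = (1,2) ∈ E(G2) ✓
  (6,7) → (φ(6),φ(7)) = (1,7) ∈ E(G2) ✓
All 11 edges of G1 map to edges of G2, and |E(G1)| = |E(G2)| = 11, so φ is a bijection on edges as well as vertices. Hence G1 ≅ G2.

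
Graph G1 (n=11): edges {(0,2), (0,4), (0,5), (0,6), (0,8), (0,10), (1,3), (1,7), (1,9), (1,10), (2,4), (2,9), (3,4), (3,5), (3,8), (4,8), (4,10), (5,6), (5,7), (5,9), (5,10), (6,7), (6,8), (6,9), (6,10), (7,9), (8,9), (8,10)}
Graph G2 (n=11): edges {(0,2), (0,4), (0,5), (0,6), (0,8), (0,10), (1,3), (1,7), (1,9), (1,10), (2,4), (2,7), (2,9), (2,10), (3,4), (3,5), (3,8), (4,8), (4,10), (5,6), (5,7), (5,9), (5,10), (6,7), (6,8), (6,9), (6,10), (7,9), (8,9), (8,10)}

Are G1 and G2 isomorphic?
No, not isomorphic

The graphs are NOT isomorphic.

Counting edges: G1 has 28 edge(s); G2 has 30 edge(s).
Edge count is an isomorphism invariant (a bijection on vertices induces a bijection on edges), so differing edge counts rule out isomorphism.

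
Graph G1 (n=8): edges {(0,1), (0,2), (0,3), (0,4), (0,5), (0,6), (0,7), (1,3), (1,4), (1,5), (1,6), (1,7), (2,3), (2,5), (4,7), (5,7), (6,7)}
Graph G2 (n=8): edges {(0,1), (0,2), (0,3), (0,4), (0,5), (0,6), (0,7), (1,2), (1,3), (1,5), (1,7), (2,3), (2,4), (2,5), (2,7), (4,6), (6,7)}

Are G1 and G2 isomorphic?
Yes, isomorphic

The graphs are isomorphic.
One valid mapping φ: V(G1) → V(G2): 0→0, 1→2, 2→6, 3→4, 4→5, 5→7, 6→3, 7→1

Verify φ preserves adjacency — for each edge of G1, its image is an edge of G2:
  (0,1) → (φ(0),φ(1)) = (0,2) ∈ E(G2) ✓
  (0,2) → (φ(0),φ(2)) = (0,6) ∈ E(G2) ✓
  (0,3) → (φ(0),φ(3)) = (0,4) ∈ E(G2) ✓
  (0,4) → (φ(0),φ(4)) = (0,5) ∈ E(G2) ✓
  (0,5) → (φ(0),φ(5)) = (0,7) ∈ E(G2) ✓
  (0,6) → (φ(0),φ(6)) = (0,3) ∈ E(G2) ✓
  (0,7) → (φ(0),φ(7)) = (0,1) ∈ E(G2) ✓
  (1,3) → (φ(1),φ(3)) = (2,4) ∈ E(G2) ✓
  (1,4) → (φ(1),φ(4)) = (2,5) ∈ E(G2) ✓
  (1,5) → (φ(1),φ(5)) = (2,7) ∈ E(G2) ✓
  (1,6) → (φ(1),φ(6)) = (2,3) ∈ E(G2) ✓
  (1,7) → (φ(1),φ(7)) = (1,2) ∈ E(G2) ✓
  (2,3) → (φ(2),φ(3)) = (4,6) ∈ E(G2) ✓
  (2,5) → (φ(2),φ(5)) = (6,7) ∈ E(G2) ✓
  (4,7) → (φ(4),φ(7)) = (1,5) ∈ E(G2) ✓
  (5,7) → (φ(5),φ(7)) = (1,7) ∈ E(G2) ✓
  (6,7) → (φ(6),φ(7)) = (1,3) ∈ E(G2) ✓
All 17 edges of G1 map to edges of G2, and |E(G1)| = |E(G2)| = 17, so φ is a bijection on edges as well as vertices. Hence G1 ≅ G2.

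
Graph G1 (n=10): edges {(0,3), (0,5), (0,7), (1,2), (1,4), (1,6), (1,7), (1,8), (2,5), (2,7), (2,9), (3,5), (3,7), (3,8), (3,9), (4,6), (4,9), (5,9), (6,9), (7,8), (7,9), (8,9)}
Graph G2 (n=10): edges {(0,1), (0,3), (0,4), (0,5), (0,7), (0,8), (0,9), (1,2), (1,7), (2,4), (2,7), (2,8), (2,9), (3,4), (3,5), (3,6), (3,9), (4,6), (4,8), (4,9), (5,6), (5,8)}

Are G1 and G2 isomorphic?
Yes, isomorphic

The graphs are isomorphic.
One valid mapping φ: V(G1) → V(G2): 0→6, 1→2, 2→8, 3→3, 4→1, 5→5, 6→7, 7→4, 8→9, 9→0

Verify φ preserves adjacency — for each edge of G1, its image is an edge of G2:
  (0,3) → (φ(0),φ(3)) = (3,6) ∈ E(G2) ✓
  (0,5) → (φ(0),φ(5)) = (5,6) ∈ E(G2) ✓
  (0,7) → (φ(0),φ(7)) = (4,6) ∈ E(G2) ✓
  (1,2) → (φ(1),φ(2)) = (2,8) ∈ E(G2) ✓
  (1,4) → (φ(1),φ(4)) = (1,2) ∈ E(G2) ✓
  (1,6) → (φ(1),φ(6)) = (2,7) ∈ E(G2) ✓
  (1,7) → (φ(1),φ(7)) = (2,4) ∈ E(G2) ✓
  (1,8) → (φ(1),φ(8)) = (2,9) ∈ E(G2) ✓
  (2,5) → (φ(2),φ(5)) = (5,8) ∈ E(G2) ✓
  (2,7) → (φ(2),φ(7)) = (4,8) ∈ E(G2) ✓
  (2,9) → (φ(2),φ(9)) = (0,8) ∈ E(G2) ✓
  (3,5) → (φ(3),φ(5)) = (3,5) ∈ E(G2) ✓
  (3,7) → (φ(3),φ(7)) = (3,4) ∈ E(G2) ✓
  (3,8) → (φ(3),φ(8)) = (3,9) ∈ E(G2) ✓
  (3,9) → (φ(3),φ(9)) = (0,3) ∈ E(G2) ✓
  (4,6) → (φ(4),φ(6)) = (1,7) ∈ E(G2) ✓
  (4,9) → (φ(4),φ(9)) = (0,1) ∈ E(G2) ✓
  (5,9) → (φ(5),φ(9)) = (0,5) ∈ E(G2) ✓
  (6,9) → (φ(6),φ(9)) = (0,7) ∈ E(G2) ✓
  (7,8) → (φ(7),φ(8)) = (4,9) ∈ E(G2) ✓
  (7,9) → (φ(7),φ(9)) = (0,4) ∈ E(G2) ✓
  (8,9) → (φ(8),φ(9)) = (0,9) ∈ E(G2) ✓
All 22 edges of G1 map to edges of G2, and |E(G1)| = |E(G2)| = 22, so φ is a bijection on edges as well as vertices. Hence G1 ≅ G2.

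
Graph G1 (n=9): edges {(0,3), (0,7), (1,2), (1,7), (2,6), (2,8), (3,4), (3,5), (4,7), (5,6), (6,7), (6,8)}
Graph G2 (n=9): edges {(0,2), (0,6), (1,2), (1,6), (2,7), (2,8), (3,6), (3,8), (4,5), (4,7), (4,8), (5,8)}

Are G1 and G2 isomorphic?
Yes, isomorphic

The graphs are isomorphic.
One valid mapping φ: V(G1) → V(G2): 0→1, 1→7, 2→4, 3→6, 4→0, 5→3, 6→8, 7→2, 8→5

Verify φ preserves adjacency — for each edge of G1, its image is an edge of G2:
  (0,3) → (φ(0),φ(3)) = (1,6) ∈ E(G2) ✓
  (0,7) → (φ(0),φ(7)) = (1,2) ∈ E(G2) ✓
  (1,2) → (φ(1),φ(2)) = (4,7) ∈ E(G2) ✓
  (1,7) → (φ(1),φ(7)) = (2,7) ∈ E(G2) ✓
  (2,6) → (φ(2),φ(6)) = (4,8) ∈ E(G2) ✓
  (2,8) → (φ(2),φ(8)) = (4,5) ∈ E(G2) ✓
  (3,4) → (φ(3),φ(4)) = (0,6) ∈ E(G2) ✓
  (3,5) → (φ(3),φ(5)) = (3,6) ∈ E(G2) ✓
  (4,7) → (φ(4),φ(7)) = (0,2) ∈ E(G2) ✓
  (5,6) → (φ(5),φ(6)) = (3,8) ∈ E(G2) ✓
  (6,7) → (φ(6),φ(7)) = (2,8) ∈ E(G2) ✓
  (6,8) → (φ(6),φ(8)) = (5,8) ∈ E(G2) ✓
All 12 edges of G1 map to edges of G2, and |E(G1)| = |E(G2)| = 12, so φ is a bijection on edges as well as vertices. Hence G1 ≅ G2.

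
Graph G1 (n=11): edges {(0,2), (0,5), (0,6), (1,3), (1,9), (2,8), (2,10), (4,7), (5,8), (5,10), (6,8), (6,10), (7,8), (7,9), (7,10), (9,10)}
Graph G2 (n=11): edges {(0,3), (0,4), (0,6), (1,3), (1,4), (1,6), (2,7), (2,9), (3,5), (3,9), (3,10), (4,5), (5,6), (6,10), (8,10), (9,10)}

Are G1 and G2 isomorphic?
Yes, isomorphic

The graphs are isomorphic.
One valid mapping φ: V(G1) → V(G2): 0→4, 1→2, 2→0, 3→7, 4→8, 5→5, 6→1, 7→10, 8→6, 9→9, 10→3

Verify φ preserves adjacency — for each edge of G1, its image is an edge of G2:
  (0,2) → (φ(0),φ(2)) = (0,4) ∈ E(G2) ✓
  (0,5) → (φ(0),φ(5)) = (4,5) ∈ E(G2) ✓
  (0,6) → (φ(0),φ(6)) = (1,4) ∈ E(G2) ✓
  (1,3) → (φ(1),φ(3)) = (2,7) ∈ E(G2) ✓
  (1,9) → (φ(1),φ(9)) = (2,9) ∈ E(G2) ✓
  (2,8) → (φ(2),φ(8)) = (0,6) ∈ E(G2) ✓
  (2,10) → (φ(2),φ(10)) = (0,3) ∈ E(G2) ✓
  (4,7) → (φ(4),φ(7)) = (8,10) ∈ E(G2) ✓
  (5,8) → (φ(5),φ(8)) = (5,6) ∈ E(G2) ✓
  (5,10) → (φ(5),φ(10)) = (3,5) ∈ E(G2) ✓
  (6,8) → (φ(6),φ(8)) = (1,6) ∈ E(G2) ✓
  (6,10) → (φ(6),φ(10)) = (1,3) ∈ E(G2) ✓
  (7,8) → (φ(7),φ(8)) = (6,10) ∈ E(G2) ✓
  (7,9) → (φ(7),φ(9)) = (9,10) ∈ E(G2) ✓
  (7,10) → (φ(7),φ(10)) = (3,10) ∈ E(G2) ✓
  (9,10) → (φ(9),φ(10)) = (3,9) ∈ E(G2) ✓
All 16 edges of G1 map to edges of G2, and |E(G1)| = |E(G2)| = 16, so φ is a bijection on edges as well as vertices. Hence G1 ≅ G2.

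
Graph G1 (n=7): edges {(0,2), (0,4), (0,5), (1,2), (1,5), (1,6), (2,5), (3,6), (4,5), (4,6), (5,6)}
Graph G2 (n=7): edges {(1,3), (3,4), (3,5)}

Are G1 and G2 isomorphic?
No, not isomorphic

The graphs are NOT isomorphic.

Connected components of G1: 1 component(s) with vertex sets [[0, 1, 2, 3, 4, 5, 6]], sizes [7].
Connected components of G2: 4 component(s) with vertex sets [[0], [2], [6], [1, 3, 4, 5]], sizes [1, 1, 1, 4].
The number of connected components (and the multiset of component sizes) is an isomorphism invariant — an isomorphism maps each component of G1 bijectively onto a component of G2. Since G1 has 1 component(s) and G2 has 4, they cannot be isomorphic.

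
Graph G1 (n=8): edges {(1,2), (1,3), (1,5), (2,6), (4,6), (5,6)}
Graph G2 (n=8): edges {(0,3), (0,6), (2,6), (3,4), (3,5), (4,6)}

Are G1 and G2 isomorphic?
Yes, isomorphic

The graphs are isomorphic.
One valid mapping φ: V(G1) → V(G2): 0→7, 1→3, 2→0, 3→5, 4→2, 5→4, 6→6, 7→1

Verify φ preserves adjacency — for each edge of G1, its image is an edge of G2:
  (1,2) → (φ(1),φ(2)) = (0,3) ∈ E(G2) ✓
  (1,3) → (φ(1),φ(3)) = (3,5) ∈ E(G2) ✓
  (1,5) → (φ(1),φ(5)) = (3,4) ∈ E(G2) ✓
  (2,6) → (φ(2),φ(6)) = (0,6) ∈ E(G2) ✓
  (4,6) → (φ(4),φ(6)) = (2,6) ∈ E(G2) ✓
  (5,6) → (φ(5),φ(6)) = (4,6) ∈ E(G2) ✓
All 6 edges of G1 map to edges of G2, and |E(G1)| = |E(G2)| = 6, so φ is a bijection on edges as well as vertices. Hence G1 ≅ G2.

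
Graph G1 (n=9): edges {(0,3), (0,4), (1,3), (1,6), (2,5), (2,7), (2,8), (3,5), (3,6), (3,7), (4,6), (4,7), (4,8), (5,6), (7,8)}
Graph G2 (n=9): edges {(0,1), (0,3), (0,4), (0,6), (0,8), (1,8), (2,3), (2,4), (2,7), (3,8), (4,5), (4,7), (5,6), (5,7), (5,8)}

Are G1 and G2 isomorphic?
Yes, isomorphic

The graphs are isomorphic.
One valid mapping φ: V(G1) → V(G2): 0→6, 1→1, 2→2, 3→0, 4→5, 5→3, 6→8, 7→4, 8→7

Verify φ preserves adjacency — for each edge of G1, its image is an edge of G2:
  (0,3) → (φ(0),φ(3)) = (0,6) ∈ E(G2) ✓
  (0,4) → (φ(0),φ(4)) = (5,6) ∈ E(G2) ✓
  (1,3) → (φ(1),φ(3)) = (0,1) ∈ E(G2) ✓
  (1,6) → (φ(1),φ(6)) = (1,8) ∈ E(G2) ✓
  (2,5) → (φ(2),φ(5)) = (2,3) ∈ E(G2) ✓
  (2,7) → (φ(2),φ(7)) = (2,4) ∈ E(G2) ✓
  (2,8) → (φ(2),φ(8)) = (2,7) ∈ E(G2) ✓
  (3,5) → (φ(3),φ(5)) = (0,3) ∈ E(G2) ✓
  (3,6) → (φ(3),φ(6)) = (0,8) ∈ E(G2) ✓
  (3,7) → (φ(3),φ(7)) = (0,4) ∈ E(G2) ✓
  (4,6) → (φ(4),φ(6)) = (5,8) ∈ E(G2) ✓
  (4,7) → (φ(4),φ(7)) = (4,5) ∈ E(G2) ✓
  (4,8) → (φ(4),φ(8)) = (5,7) ∈ E(G2) ✓
  (5,6) → (φ(5),φ(6)) = (3,8) ∈ E(G2) ✓
  (7,8) → (φ(7),φ(8)) = (4,7) ∈ E(G2) ✓
All 15 edges of G1 map to edges of G2, and |E(G1)| = |E(G2)| = 15, so φ is a bijection on edges as well as vertices. Hence G1 ≅ G2.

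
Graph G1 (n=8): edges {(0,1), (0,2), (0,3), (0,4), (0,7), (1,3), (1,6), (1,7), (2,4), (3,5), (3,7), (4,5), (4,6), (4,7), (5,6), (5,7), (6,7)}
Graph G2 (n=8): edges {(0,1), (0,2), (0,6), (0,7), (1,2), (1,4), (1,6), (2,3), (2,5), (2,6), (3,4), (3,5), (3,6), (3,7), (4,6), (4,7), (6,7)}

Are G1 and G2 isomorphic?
Yes, isomorphic

The graphs are isomorphic.
One valid mapping φ: V(G1) → V(G2): 0→2, 1→1, 2→5, 3→0, 4→3, 5→7, 6→4, 7→6

Verify φ preserves adjacency — for each edge of G1, its image is an edge of G2:
  (0,1) → (φ(0),φ(1)) = (1,2) ∈ E(G2) ✓
  (0,2) → (φ(0),φ(2)) = (2,5) ∈ E(G2) ✓
  (0,3) → (φ(0),φ(3)) = (0,2) ∈ E(G2) ✓
  (0,4) → (φ(0),φ(4)) = (2,3) ∈ E(G2) ✓
  (0,7) → (φ(0),φ(7)) = (2,6) ∈ E(G2) ✓
  (1,3) → (φ(1),φ(3)) = (0,1) ∈ E(G2) ✓
  (1,6) → (φ(1),φ(6)) = (1,4) ∈ E(G2) ✓
  (1,7) → (φ(1),φ(7)) = (1,6) ∈ E(G2) ✓
  (2,4) → (φ(2),φ(4)) = (3,5) ∈ E(G2) ✓
  (3,5) → (φ(3),φ(5)) = (0,7) ∈ E(G2) ✓
  (3,7) → (φ(3),φ(7)) = (0,6) ∈ E(G2) ✓
  (4,5) → (φ(4),φ(5)) = (3,7) ∈ E(G2) ✓
  (4,6) → (φ(4),φ(6)) = (3,4) ∈ E(G2) ✓
  (4,7) → (φ(4),φ(7)) = (3,6) ∈ E(G2) ✓
  (5,6) → (φ(5),φ(6)) = (4,7) ∈ E(G2) ✓
  (5,7) → (φ(5),φ(7)) = (6,7) ∈ E(G2) ✓
  (6,7) → (φ(6),φ(7)) = (4,6) ∈ E(G2) ✓
All 17 edges of G1 map to edges of G2, and |E(G1)| = |E(G2)| = 17, so φ is a bijection on edges as well as vertices. Hence G1 ≅ G2.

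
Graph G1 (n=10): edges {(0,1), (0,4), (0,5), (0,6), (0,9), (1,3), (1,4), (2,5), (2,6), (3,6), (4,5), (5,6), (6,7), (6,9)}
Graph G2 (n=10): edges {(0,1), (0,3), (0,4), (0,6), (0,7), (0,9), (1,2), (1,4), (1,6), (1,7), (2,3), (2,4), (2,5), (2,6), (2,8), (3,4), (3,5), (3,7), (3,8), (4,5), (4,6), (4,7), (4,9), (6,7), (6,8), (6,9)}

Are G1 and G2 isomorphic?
No, not isomorphic

The graphs are NOT isomorphic.

Counting triangles (3-cliques): G1 has 5, G2 has 25.
Triangle count is an isomorphism invariant, so differing triangle counts rule out isomorphism.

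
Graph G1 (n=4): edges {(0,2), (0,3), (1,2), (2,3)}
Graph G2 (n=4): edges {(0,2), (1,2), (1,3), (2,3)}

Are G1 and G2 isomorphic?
Yes, isomorphic

The graphs are isomorphic.
One valid mapping φ: V(G1) → V(G2): 0→3, 1→0, 2→2, 3→1

Verify φ preserves adjacency — for each edge of G1, its image is an edge of G2:
  (0,2) → (φ(0),φ(2)) = (2,3) ∈ E(G2) ✓
  (0,3) → (φ(0),φ(3)) = (1,3) ∈ E(G2) ✓
  (1,2) → (φ(1),φ(2)) = (0,2) ∈ E(G2) ✓
  (2,3) → (φ(2),φ(3)) = (1,2) ∈ E(G2) ✓
All 4 edges of G1 map to edges of G2, and |E(G1)| = |E(G2)| = 4, so φ is a bijection on edges as well as vertices. Hence G1 ≅ G2.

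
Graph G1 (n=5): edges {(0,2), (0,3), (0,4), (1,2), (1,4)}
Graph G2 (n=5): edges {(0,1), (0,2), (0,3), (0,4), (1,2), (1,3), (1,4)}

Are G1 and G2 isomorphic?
No, not isomorphic

The graphs are NOT isomorphic.

Counting edges: G1 has 5 edge(s); G2 has 7 edge(s).
Edge count is an isomorphism invariant (a bijection on vertices induces a bijection on edges), so differing edge counts rule out isomorphism.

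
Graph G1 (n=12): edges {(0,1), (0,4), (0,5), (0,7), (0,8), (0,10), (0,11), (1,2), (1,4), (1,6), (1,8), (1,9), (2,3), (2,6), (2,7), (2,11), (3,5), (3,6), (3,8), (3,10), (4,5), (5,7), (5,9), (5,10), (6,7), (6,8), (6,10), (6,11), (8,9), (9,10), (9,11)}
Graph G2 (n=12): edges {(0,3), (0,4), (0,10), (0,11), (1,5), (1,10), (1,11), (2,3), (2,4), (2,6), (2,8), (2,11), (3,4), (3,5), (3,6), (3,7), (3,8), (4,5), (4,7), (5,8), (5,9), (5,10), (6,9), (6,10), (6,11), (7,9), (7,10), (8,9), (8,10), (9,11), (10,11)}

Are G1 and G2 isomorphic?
Yes, isomorphic

The graphs are isomorphic.
One valid mapping φ: V(G1) → V(G2): 0→10, 1→5, 2→4, 3→2, 4→1, 5→11, 6→3, 7→0, 8→8, 9→9, 10→6, 11→7

Verify φ preserves adjacency — for each edge of G1, its image is an edge of G2:
  (0,1) → (φ(0),φ(1)) = (5,10) ∈ E(G2) ✓
  (0,4) → (φ(0),φ(4)) = (1,10) ∈ E(G2) ✓
  (0,5) → (φ(0),φ(5)) = (10,11) ∈ E(G2) ✓
  (0,7) → (φ(0),φ(7)) = (0,10) ∈ E(G2) ✓
  (0,8) → (φ(0),φ(8)) = (8,10) ∈ E(G2) ✓
  (0,10) → (φ(0),φ(10)) = (6,10) ∈ E(G2) ✓
  (0,11) → (φ(0),φ(11)) = (7,10) ∈ E(G2) ✓
  (1,2) → (φ(1),φ(2)) = (4,5) ∈ E(G2) ✓
  (1,4) → (φ(1),φ(4)) = (1,5) ∈ E(G2) ✓
  (1,6) → (φ(1),φ(6)) = (3,5) ∈ E(G2) ✓
  (1,8) → (φ(1),φ(8)) = (5,8) ∈ E(G2) ✓
  (1,9) → (φ(1),φ(9)) = (5,9) ∈ E(G2) ✓
  (2,3) → (φ(2),φ(3)) = (2,4) ∈ E(G2) ✓
  (2,6) → (φ(2),φ(6)) = (3,4) ∈ E(G2) ✓
  (2,7) → (φ(2),φ(7)) = (0,4) ∈ E(G2) ✓
  (2,11) → (φ(2),φ(11)) = (4,7) ∈ E(G2) ✓
  (3,5) → (φ(3),φ(5)) = (2,11) ∈ E(G2) ✓
  (3,6) → (φ(3),φ(6)) = (2,3) ∈ E(G2) ✓
  (3,8) → (φ(3),φ(8)) = (2,8) ∈ E(G2) ✓
  (3,10) → (φ(3),φ(10)) = (2,6) ∈ E(G2) ✓
  (4,5) → (φ(4),φ(5)) = (1,11) ∈ E(G2) ✓
  (5,7) → (φ(5),φ(7)) = (0,11) ∈ E(G2) ✓
  (5,9) → (φ(5),φ(9)) = (9,11) ∈ E(G2) ✓
  (5,10) → (φ(5),φ(10)) = (6,11) ∈ E(G2) ✓
  (6,7) → (φ(6),φ(7)) = (0,3) ∈ E(G2) ✓
  (6,8) → (φ(6),φ(8)) = (3,8) ∈ E(G2) ✓
  (6,10) → (φ(6),φ(10)) = (3,6) ∈ E(G2) ✓
  (6,11) → (φ(6),φ(11)) = (3,7) ∈ E(G2) ✓
  (8,9) → (φ(8),φ(9)) = (8,9) ∈ E(G2) ✓
  (9,10) → (φ(9),φ(10)) = (6,9) ∈ E(G2) ✓
  (9,11) → (φ(9),φ(11)) = (7,9) ∈ E(G2) ✓
All 31 edges of G1 map to edges of G2, and |E(G1)| = |E(G2)| = 31, so φ is a bijection on edges as well as vertices. Hence G1 ≅ G2.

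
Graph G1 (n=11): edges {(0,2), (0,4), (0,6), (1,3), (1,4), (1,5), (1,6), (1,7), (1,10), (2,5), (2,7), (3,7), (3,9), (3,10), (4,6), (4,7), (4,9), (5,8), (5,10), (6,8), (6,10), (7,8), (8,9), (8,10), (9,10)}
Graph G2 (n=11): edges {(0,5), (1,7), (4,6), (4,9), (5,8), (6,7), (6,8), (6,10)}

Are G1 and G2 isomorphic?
No, not isomorphic

The graphs are NOT isomorphic.

Connected components of G1: 1 component(s) with vertex sets [[0, 1, 2, 3, 4, 5, 6, 7, 8, 9, 10]], sizes [11].
Connected components of G2: 3 component(s) with vertex sets [[2], [3], [0, 1, 4, 5, 6, 7, 8, 9, 10]], sizes [1, 1, 9].
The number of connected components (and the multiset of component sizes) is an isomorphism invariant — an isomorphism maps each component of G1 bijectively onto a component of G2. Since G1 has 1 component(s) and G2 has 3, they cannot be isomorphic.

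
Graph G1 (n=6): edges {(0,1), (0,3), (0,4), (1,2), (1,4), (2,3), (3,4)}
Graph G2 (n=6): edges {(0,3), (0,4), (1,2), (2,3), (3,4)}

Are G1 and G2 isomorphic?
No, not isomorphic

The graphs are NOT isomorphic.

Counting edges: G1 has 7 edge(s); G2 has 5 edge(s).
Edge count is an isomorphism invariant (a bijection on vertices induces a bijection on edges), so differing edge counts rule out isomorphism.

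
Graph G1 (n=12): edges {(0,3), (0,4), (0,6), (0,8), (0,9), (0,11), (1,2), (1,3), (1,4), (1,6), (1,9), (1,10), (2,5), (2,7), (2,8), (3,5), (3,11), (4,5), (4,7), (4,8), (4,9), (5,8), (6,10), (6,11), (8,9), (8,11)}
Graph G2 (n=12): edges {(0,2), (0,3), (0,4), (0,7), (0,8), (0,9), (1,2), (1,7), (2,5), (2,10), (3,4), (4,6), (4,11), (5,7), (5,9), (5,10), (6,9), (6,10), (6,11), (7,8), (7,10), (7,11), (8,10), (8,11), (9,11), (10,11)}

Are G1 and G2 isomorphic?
Yes, isomorphic

The graphs are isomorphic.
One valid mapping φ: V(G1) → V(G2): 0→11, 1→0, 2→2, 3→9, 4→7, 5→5, 6→4, 7→1, 8→10, 9→8, 10→3, 11→6

Verify φ preserves adjacency — for each edge of G1, its image is an edge of G2:
  (0,3) → (φ(0),φ(3)) = (9,11) ∈ E(G2) ✓
  (0,4) → (φ(0),φ(4)) = (7,11) ∈ E(G2) ✓
  (0,6) → (φ(0),φ(6)) = (4,11) ∈ E(G2) ✓
  (0,8) → (φ(0),φ(8)) = (10,11) ∈ E(G2) ✓
  (0,9) → (φ(0),φ(9)) = (8,11) ∈ E(G2) ✓
  (0,11) → (φ(0),φ(11)) = (6,11) ∈ E(G2) ✓
  (1,2) → (φ(1),φ(2)) = (0,2) ∈ E(G2) ✓
  (1,3) → (φ(1),φ(3)) = (0,9) ∈ E(G2) ✓
  (1,4) → (φ(1),φ(4)) = (0,7) ∈ E(G2) ✓
  (1,6) → (φ(1),φ(6)) = (0,4) ∈ E(G2) ✓
  (1,9) → (φ(1),φ(9)) = (0,8) ∈ E(G2) ✓
  (1,10) → (φ(1),φ(10)) = (0,3) ∈ E(G2) ✓
  (2,5) → (φ(2),φ(5)) = (2,5) ∈ E(G2) ✓
  (2,7) → (φ(2),φ(7)) = (1,2) ∈ E(G2) ✓
  (2,8) → (φ(2),φ(8)) = (2,10) ∈ E(G2) ✓
  (3,5) → (φ(3),φ(5)) = (5,9) ∈ E(G2) ✓
  (3,11) → (φ(3),φ(11)) = (6,9) ∈ E(G2) ✓
  (4,5) → (φ(4),φ(5)) = (5,7) ∈ E(G2) ✓
  (4,7) → (φ(4),φ(7)) = (1,7) ∈ E(G2) ✓
  (4,8) → (φ(4),φ(8)) = (7,10) ∈ E(G2) ✓
  (4,9) → (φ(4),φ(9)) = (7,8) ∈ E(G2) ✓
  (5,8) → (φ(5),φ(8)) = (5,10) ∈ E(G2) ✓
  (6,10) → (φ(6),φ(10)) = (3,4) ∈ E(G2) ✓
  (6,11) → (φ(6),φ(11)) = (4,6) ∈ E(G2) ✓
  (8,9) → (φ(8),φ(9)) = (8,10) ∈ E(G2) ✓
  (8,11) → (φ(8),φ(11)) = (6,10) ∈ E(G2) ✓
All 26 edges of G1 map to edges of G2, and |E(G1)| = |E(G2)| = 26, so φ is a bijection on edges as well as vertices. Hence G1 ≅ G2.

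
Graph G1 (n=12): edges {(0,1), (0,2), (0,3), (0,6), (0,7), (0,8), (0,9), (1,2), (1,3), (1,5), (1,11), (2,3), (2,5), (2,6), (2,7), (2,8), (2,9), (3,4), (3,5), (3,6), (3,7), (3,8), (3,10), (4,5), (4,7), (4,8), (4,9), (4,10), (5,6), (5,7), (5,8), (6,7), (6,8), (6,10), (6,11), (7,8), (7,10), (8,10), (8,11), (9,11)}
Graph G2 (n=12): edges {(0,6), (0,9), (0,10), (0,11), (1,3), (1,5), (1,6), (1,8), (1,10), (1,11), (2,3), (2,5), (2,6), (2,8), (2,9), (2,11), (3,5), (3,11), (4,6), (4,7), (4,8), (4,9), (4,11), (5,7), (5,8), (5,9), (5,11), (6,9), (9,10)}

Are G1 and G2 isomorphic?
No, not isomorphic

The graphs are NOT isomorphic.

Counting triangles (3-cliques): G1 has 52, G2 has 14.
Triangle count is an isomorphism invariant, so differing triangle counts rule out isomorphism.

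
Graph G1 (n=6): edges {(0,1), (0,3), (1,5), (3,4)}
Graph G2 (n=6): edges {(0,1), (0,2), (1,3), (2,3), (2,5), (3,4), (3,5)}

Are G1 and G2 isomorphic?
No, not isomorphic

The graphs are NOT isomorphic.

Counting triangles (3-cliques): G1 has 0, G2 has 1.
Triangle count is an isomorphism invariant, so differing triangle counts rule out isomorphism.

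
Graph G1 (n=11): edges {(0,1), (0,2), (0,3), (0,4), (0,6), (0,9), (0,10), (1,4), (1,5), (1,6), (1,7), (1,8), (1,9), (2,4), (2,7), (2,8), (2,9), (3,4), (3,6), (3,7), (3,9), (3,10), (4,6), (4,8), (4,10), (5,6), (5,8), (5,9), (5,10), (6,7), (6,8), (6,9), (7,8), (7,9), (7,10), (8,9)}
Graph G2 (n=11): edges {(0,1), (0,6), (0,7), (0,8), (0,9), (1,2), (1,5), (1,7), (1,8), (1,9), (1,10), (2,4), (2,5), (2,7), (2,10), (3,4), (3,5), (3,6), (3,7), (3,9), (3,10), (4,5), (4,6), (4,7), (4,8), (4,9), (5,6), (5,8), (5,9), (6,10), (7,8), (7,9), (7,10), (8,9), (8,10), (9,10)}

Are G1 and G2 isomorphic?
Yes, isomorphic

The graphs are isomorphic.
One valid mapping φ: V(G1) → V(G2): 0→4, 1→8, 2→2, 3→3, 4→5, 5→0, 6→9, 7→10, 8→1, 9→7, 10→6

Verify φ preserves adjacency — for each edge of G1, its image is an edge of G2:
  (0,1) → (φ(0),φ(1)) = (4,8) ∈ E(G2) ✓
  (0,2) → (φ(0),φ(2)) = (2,4) ∈ E(G2) ✓
  (0,3) → (φ(0),φ(3)) = (3,4) ∈ E(G2) ✓
  (0,4) → (φ(0),φ(4)) = (4,5) ∈ E(G2) ✓
  (0,6) → (φ(0),φ(6)) = (4,9) ∈ E(G2) ✓
  (0,9) → (φ(0),φ(9)) = (4,7) ∈ E(G2) ✓
  (0,10) → (φ(0),φ(10)) = (4,6) ∈ E(G2) ✓
  (1,4) → (φ(1),φ(4)) = (5,8) ∈ E(G2) ✓
  (1,5) → (φ(1),φ(5)) = (0,8) ∈ E(G2) ✓
  (1,6) → (φ(1),φ(6)) = (8,9) ∈ E(G2) ✓
  (1,7) → (φ(1),φ(7)) = (8,10) ∈ E(G2) ✓
  (1,8) → (φ(1),φ(8)) = (1,8) ∈ E(G2) ✓
  (1,9) → (φ(1),φ(9)) = (7,8) ∈ E(G2) ✓
  (2,4) → (φ(2),φ(4)) = (2,5) ∈ E(G2) ✓
  (2,7) → (φ(2),φ(7)) = (2,10) ∈ E(G2) ✓
  (2,8) → (φ(2),φ(8)) = (1,2) ∈ E(G2) ✓
  (2,9) → (φ(2),φ(9)) = (2,7) ∈ E(G2) ✓
  (3,4) → (φ(3),φ(4)) = (3,5) ∈ E(G2) ✓
  (3,6) → (φ(3),φ(6)) = (3,9) ∈ E(G2) ✓
  (3,7) → (φ(3),φ(7)) = (3,10) ∈ E(G2) ✓
  (3,9) → (φ(3),φ(9)) = (3,7) ∈ E(G2) ✓
  (3,10) → (φ(3),φ(10)) = (3,6) ∈ E(G2) ✓
  (4,6) → (φ(4),φ(6)) = (5,9) ∈ E(G2) ✓
  (4,8) → (φ(4),φ(8)) = (1,5) ∈ E(G2) ✓
  (4,10) → (φ(4),φ(10)) = (5,6) ∈ E(G2) ✓
  (5,6) → (φ(5),φ(6)) = (0,9) ∈ E(G2) ✓
  (5,8) → (φ(5),φ(8)) = (0,1) ∈ E(G2) ✓
  (5,9) → (φ(5),φ(9)) = (0,7) ∈ E(G2) ✓
  (5,10) → (φ(5),φ(10)) = (0,6) ∈ E(G2) ✓
  (6,7) → (φ(6),φ(7)) = (9,10) ∈ E(G2) ✓
  (6,8) → (φ(6),φ(8)) = (1,9) ∈ E(G2) ✓
  (6,9) → (φ(6),φ(9)) = (7,9) ∈ E(G2) ✓
  (7,8) → (φ(7),φ(8)) = (1,10) ∈ E(G2) ✓
  (7,9) → (φ(7),φ(9)) = (7,10) ∈ E(G2) ✓
  (7,10) → (φ(7),φ(10)) = (6,10) ∈ E(G2) ✓
  (8,9) → (φ(8),φ(9)) = (1,7) ∈ E(G2) ✓
All 36 edges of G1 map to edges of G2, and |E(G1)| = |E(G2)| = 36, so φ is a bijection on edges as well as vertices. Hence G1 ≅ G2.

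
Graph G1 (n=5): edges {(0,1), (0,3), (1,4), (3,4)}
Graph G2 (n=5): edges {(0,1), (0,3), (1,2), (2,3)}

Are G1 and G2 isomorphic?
Yes, isomorphic

The graphs are isomorphic.
One valid mapping φ: V(G1) → V(G2): 0→0, 1→1, 2→4, 3→3, 4→2

Verify φ preserves adjacency — for each edge of G1, its image is an edge of G2:
  (0,1) → (φ(0),φ(1)) = (0,1) ∈ E(G2) ✓
  (0,3) → (φ(0),φ(3)) = (0,3) ∈ E(G2) ✓
  (1,4) → (φ(1),φ(4)) = (1,2) ∈ E(G2) ✓
  (3,4) → (φ(3),φ(4)) = (2,3) ∈ E(G2) ✓
All 4 edges of G1 map to edges of G2, and |E(G1)| = |E(G2)| = 4, so φ is a bijection on edges as well as vertices. Hence G1 ≅ G2.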